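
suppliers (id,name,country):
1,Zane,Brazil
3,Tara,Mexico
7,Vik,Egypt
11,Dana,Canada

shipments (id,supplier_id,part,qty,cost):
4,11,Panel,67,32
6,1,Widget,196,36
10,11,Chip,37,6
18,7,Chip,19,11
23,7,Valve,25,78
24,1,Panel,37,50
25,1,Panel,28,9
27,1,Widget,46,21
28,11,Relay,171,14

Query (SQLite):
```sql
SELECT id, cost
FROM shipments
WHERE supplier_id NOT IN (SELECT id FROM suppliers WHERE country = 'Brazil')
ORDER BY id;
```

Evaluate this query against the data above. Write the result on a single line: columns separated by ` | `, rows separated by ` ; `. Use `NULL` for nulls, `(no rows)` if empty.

Inner query: suppliers.id where country = 'Brazil'.
Outer: keep shipments rows whose supplier_id is not in that set.
Inner query → {1}

4 | 32 ; 10 | 6 ; 18 | 11 ; 23 | 78 ; 28 | 14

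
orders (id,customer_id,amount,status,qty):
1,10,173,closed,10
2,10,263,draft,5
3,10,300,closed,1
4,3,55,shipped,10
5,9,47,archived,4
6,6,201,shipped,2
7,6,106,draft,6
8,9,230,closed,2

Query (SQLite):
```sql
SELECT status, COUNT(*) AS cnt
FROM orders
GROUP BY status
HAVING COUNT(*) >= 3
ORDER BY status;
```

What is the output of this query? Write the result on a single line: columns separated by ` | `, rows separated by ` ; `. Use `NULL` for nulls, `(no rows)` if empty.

closed | 3

Partition orders by status; compute COUNT(*) within each group.
HAVING: keep groups with count ≥ 3.
  archived: ids {5} → COUNT(*)=1
  closed: ids {1, 3, 8} → COUNT(*)=3
  draft: ids {2, 7} → COUNT(*)=2
  shipped: ids {4, 6} → COUNT(*)=2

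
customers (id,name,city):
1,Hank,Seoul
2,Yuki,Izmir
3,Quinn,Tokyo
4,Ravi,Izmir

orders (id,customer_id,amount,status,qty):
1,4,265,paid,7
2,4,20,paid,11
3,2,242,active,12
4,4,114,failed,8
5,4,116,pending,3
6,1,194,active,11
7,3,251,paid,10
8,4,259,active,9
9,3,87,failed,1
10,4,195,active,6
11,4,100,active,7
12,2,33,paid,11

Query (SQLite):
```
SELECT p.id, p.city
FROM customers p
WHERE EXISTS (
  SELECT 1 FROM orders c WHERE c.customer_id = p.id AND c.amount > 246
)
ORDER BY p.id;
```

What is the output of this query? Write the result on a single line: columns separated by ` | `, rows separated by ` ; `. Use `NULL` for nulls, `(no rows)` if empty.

For each customers row, check whether any orders with matching customer_id has amount > 246.
Keep rows where that is true.

3 | Tokyo ; 4 | Izmir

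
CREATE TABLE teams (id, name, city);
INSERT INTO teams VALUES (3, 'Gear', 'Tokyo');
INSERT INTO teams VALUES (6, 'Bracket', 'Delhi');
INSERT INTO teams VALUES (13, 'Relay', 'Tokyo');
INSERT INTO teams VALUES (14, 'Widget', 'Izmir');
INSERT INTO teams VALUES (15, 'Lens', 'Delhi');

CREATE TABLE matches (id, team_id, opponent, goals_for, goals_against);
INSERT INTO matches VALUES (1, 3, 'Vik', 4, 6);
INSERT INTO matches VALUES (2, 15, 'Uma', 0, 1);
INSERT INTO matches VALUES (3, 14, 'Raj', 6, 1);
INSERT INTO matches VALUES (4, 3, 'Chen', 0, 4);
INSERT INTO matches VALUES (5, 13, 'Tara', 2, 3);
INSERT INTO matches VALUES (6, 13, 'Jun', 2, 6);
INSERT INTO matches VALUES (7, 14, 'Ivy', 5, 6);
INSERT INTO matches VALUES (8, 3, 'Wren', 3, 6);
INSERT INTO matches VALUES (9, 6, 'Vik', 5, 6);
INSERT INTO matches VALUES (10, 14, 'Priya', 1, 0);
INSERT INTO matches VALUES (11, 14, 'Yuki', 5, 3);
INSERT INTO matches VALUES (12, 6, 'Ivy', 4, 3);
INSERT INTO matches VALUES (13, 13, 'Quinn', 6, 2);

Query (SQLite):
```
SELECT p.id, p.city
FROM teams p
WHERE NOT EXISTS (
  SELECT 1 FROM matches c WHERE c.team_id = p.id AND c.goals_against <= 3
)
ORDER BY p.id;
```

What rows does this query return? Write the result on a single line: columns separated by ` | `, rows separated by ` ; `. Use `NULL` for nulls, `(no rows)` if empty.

3 | Tokyo

For each teams row, check whether any matches with matching team_id has goals_against <= 3.
Keep rows where that is false.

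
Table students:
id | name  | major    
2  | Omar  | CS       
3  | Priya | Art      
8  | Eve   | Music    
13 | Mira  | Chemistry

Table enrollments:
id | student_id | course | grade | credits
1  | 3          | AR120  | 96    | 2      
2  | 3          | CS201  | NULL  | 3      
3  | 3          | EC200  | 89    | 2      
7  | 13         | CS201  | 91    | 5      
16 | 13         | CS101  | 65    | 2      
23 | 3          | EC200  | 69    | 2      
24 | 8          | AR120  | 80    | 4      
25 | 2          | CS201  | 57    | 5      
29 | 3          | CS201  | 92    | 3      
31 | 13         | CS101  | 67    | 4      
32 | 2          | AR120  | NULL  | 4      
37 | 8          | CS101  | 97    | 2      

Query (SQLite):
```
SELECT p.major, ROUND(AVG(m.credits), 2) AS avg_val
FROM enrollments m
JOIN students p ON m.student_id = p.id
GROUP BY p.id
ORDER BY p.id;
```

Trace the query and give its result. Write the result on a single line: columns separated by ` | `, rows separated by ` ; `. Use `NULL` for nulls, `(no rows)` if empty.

CS | 4.5 ; Art | 2.4 ; Music | 3 ; Chemistry | 3.67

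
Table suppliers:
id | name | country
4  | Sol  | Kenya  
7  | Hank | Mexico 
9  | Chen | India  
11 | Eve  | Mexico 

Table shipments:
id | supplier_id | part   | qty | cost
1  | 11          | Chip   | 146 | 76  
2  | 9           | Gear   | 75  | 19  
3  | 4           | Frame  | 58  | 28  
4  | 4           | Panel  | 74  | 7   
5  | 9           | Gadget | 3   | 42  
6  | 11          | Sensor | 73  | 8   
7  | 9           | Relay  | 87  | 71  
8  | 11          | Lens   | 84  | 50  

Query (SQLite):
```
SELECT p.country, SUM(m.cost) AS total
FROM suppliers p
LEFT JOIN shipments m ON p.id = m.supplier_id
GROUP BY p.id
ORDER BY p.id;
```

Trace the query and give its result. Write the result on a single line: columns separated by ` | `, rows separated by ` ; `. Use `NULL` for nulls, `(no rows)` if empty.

LEFT JOIN keeps every suppliers row; unmatched ones get NULL for shipments columns.
Group by suppliers.id and compute SUM(m.cost). SUM over an all-NULL group is NULL.
  4: ids {3, 4} → SUM(m.cost)=35
  7: ids {—} → SUM(m.cost)=NULL
  9: ids {2, 5, 7} → SUM(m.cost)=132
  11: ids {1, 6, 8} → SUM(m.cost)=134

Kenya | 35 ; Mexico | NULL ; India | 132 ; Mexico | 134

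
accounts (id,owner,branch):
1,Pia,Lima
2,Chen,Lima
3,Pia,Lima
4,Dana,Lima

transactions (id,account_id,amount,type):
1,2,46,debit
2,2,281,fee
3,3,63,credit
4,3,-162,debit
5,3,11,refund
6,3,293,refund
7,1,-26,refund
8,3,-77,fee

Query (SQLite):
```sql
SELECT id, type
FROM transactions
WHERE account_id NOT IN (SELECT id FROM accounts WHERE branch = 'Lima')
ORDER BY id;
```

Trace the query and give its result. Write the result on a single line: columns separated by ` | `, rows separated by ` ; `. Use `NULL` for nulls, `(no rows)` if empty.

(no rows)

Inner query: accounts.id where branch = 'Lima'.
Outer: keep transactions rows whose account_id is not in that set.
Inner query → {1, 2, 3, 4}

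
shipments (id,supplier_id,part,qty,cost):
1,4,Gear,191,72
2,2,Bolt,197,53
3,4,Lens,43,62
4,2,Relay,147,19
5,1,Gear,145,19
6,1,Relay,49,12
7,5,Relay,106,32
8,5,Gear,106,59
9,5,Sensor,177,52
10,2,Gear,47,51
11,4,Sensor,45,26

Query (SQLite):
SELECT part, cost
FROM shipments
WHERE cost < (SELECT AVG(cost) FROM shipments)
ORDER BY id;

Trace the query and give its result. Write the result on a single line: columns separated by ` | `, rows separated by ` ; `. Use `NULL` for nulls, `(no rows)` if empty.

Relay | 19 ; Gear | 19 ; Relay | 12 ; Relay | 32 ; Sensor | 26

Scalar subquery: AVG(cost) over all shipments rows = 41.545455 (≈; comparison uses full precision).
Keep rows where cost < that value.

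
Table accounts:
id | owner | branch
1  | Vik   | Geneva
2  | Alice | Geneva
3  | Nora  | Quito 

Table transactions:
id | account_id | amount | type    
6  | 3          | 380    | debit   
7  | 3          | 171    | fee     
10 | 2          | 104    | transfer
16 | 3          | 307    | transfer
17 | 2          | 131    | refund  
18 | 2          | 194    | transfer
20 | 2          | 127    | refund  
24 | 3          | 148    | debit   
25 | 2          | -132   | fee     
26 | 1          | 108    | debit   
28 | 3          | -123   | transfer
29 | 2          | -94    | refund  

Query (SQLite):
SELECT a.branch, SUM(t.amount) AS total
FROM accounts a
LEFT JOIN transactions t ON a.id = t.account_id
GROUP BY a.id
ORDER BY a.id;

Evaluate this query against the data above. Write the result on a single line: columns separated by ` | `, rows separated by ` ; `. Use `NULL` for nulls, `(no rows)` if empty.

LEFT JOIN keeps every accounts row; unmatched ones get NULL for transactions columns.
Group by accounts.id and compute SUM(t.amount). SUM over an all-NULL group is NULL.
  1: ids {26} → SUM(t.amount)=108
  2: ids {10, 17, 18, 20, 25, 29} → SUM(t.amount)=330
  3: ids {6, 7, 16, 24, 28} → SUM(t.amount)=883

Geneva | 108 ; Geneva | 330 ; Quito | 883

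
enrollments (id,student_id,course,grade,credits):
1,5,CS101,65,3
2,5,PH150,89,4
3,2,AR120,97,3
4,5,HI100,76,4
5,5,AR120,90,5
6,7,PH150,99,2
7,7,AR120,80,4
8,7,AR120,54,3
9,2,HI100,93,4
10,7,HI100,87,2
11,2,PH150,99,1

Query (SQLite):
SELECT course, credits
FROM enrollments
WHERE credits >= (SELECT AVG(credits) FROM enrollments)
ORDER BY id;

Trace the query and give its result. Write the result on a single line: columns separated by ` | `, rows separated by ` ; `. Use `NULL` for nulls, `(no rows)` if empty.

Scalar subquery: AVG(credits) over all enrollments rows = 3.181818 (≈; comparison uses full precision).
Keep rows where credits >= that value.

PH150 | 4 ; HI100 | 4 ; AR120 | 5 ; AR120 | 4 ; HI100 | 4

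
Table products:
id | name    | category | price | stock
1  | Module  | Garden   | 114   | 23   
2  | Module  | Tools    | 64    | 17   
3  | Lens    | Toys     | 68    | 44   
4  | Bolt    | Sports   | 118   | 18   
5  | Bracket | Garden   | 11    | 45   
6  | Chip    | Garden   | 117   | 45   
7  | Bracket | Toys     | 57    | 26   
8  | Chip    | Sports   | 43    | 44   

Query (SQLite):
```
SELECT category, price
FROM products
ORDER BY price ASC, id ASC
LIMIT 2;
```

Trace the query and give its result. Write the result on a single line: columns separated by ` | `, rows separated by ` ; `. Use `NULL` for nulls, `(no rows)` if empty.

Garden | 11 ; Sports | 43

Sort by price asc, tiebreak id asc: (11, id=5), (43, id=8), (57, id=7), (64, id=2), (68, id=3) …. Take first 2.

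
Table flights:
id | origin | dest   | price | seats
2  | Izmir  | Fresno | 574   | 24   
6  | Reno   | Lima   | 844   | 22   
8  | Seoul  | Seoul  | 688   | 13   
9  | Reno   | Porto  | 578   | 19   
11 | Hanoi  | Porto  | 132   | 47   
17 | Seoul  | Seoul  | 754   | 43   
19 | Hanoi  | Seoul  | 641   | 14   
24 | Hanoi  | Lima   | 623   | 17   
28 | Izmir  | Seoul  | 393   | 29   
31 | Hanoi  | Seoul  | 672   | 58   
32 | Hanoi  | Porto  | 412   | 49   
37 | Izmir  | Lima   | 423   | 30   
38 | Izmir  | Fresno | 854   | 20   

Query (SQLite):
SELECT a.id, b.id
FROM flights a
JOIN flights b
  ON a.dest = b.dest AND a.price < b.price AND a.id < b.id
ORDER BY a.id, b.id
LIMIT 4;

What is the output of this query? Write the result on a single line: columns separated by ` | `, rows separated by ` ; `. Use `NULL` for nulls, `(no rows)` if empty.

2 | 38 ; 8 | 17 ; 11 | 32 ; 19 | 31

Pairs (a,b) with same dest, a.price < b.price, a.id < b.id.
dest groups: Fresno:{2,38} Lima:{6,24,37} Porto:{9,11,32} Seoul:{8,17,19,28,31}
Ordered by (a.id, b.id); first 4.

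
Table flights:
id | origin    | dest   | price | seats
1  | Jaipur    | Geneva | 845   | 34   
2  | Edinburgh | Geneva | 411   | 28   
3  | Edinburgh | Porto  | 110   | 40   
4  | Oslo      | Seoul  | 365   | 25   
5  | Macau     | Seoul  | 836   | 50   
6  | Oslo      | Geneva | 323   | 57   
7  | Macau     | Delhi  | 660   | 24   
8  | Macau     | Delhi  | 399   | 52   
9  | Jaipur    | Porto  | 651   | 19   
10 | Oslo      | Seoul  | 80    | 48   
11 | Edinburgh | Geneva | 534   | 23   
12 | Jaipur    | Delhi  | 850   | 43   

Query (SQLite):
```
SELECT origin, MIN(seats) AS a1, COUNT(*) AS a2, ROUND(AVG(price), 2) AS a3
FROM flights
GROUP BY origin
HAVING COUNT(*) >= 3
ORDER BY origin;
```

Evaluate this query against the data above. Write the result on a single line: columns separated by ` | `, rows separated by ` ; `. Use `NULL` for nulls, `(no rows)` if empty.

Edinburgh | 23 | 3 | 351.67 ; Jaipur | 19 | 3 | 782 ; Macau | 24 | 3 | 631.67 ; Oslo | 25 | 3 | 256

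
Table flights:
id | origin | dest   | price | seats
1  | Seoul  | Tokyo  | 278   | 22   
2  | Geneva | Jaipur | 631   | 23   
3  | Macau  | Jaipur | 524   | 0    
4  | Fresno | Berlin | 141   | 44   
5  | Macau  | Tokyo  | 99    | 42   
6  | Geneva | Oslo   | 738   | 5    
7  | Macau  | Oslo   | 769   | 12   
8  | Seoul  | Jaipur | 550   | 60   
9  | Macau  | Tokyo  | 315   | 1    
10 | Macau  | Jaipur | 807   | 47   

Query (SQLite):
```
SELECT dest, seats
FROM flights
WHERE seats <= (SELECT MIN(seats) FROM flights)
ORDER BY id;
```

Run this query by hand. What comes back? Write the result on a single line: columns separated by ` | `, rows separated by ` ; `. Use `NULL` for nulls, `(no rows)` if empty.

Jaipur | 0

Scalar subquery: MIN(seats) over all flights rows = 0.
Keep rows where seats <= that value.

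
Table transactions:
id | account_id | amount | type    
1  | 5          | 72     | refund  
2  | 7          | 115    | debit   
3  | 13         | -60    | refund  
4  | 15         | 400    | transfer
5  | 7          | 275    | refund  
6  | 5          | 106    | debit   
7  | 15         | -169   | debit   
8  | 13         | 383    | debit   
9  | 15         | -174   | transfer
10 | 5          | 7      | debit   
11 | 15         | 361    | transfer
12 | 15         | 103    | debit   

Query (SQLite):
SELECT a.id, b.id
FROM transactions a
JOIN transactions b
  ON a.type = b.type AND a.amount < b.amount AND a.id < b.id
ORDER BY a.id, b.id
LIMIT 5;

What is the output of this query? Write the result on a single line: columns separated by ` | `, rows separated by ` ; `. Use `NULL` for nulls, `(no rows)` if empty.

1 | 5 ; 2 | 8 ; 3 | 5 ; 6 | 8 ; 7 | 8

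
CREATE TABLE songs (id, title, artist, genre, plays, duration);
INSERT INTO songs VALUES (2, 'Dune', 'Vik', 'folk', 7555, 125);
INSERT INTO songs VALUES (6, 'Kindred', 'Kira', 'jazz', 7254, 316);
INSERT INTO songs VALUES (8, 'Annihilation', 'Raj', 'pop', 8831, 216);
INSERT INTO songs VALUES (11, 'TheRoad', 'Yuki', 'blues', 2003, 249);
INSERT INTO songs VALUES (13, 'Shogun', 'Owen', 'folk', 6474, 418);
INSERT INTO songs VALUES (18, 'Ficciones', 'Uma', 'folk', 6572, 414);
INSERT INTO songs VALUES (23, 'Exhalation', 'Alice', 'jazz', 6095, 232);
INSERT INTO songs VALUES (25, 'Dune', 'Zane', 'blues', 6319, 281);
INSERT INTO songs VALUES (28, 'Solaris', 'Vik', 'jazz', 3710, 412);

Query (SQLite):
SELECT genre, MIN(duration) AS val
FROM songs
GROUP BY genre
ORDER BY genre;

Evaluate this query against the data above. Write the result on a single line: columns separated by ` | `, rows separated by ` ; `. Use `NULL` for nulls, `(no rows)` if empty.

blues | 249 ; folk | 125 ; jazz | 232 ; pop | 216

Partition songs by genre; compute MIN(duration) within each group.
  blues: ids {11, 25} → MIN(duration)=249
  folk: ids {2, 13, 18} → MIN(duration)=125
  jazz: ids {6, 23, 28} → MIN(duration)=232
  pop: ids {8} → MIN(duration)=216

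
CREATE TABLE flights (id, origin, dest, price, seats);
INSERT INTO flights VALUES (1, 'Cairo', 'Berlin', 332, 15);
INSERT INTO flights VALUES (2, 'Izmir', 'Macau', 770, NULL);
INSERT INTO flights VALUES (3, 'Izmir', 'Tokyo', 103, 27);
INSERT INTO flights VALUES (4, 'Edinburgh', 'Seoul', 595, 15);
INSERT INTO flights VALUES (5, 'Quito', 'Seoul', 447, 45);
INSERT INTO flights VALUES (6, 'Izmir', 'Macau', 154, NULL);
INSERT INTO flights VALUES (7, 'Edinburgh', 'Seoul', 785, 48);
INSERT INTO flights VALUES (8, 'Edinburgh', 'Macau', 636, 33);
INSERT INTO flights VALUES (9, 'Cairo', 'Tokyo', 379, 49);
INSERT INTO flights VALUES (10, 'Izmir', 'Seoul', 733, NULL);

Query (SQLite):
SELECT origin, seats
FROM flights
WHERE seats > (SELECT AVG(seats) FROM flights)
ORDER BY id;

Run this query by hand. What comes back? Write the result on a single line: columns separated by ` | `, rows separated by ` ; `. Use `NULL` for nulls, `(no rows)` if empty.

Quito | 45 ; Edinburgh | 48 ; Cairo | 49

Scalar subquery: AVG(seats) over all flights rows = 33.142857 (≈; comparison uses full precision).
Keep rows where seats > that value.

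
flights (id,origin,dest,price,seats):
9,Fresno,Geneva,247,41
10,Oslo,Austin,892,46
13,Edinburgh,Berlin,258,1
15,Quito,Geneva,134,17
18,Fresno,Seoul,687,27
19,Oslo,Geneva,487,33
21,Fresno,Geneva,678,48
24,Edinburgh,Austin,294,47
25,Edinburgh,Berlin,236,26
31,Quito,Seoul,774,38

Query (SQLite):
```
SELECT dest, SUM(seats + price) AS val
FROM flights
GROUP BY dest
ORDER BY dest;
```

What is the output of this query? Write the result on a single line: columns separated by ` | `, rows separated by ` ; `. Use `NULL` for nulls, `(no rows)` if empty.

Austin | 1279 ; Berlin | 521 ; Geneva | 1685 ; Seoul | 1526

For each row compute seats + price.
Group by dest; take SUM of the expression per group.
  Austin: ids {10, 24} → SUM(seats + price)=1279
  Berlin: ids {13, 25} → SUM(seats + price)=521
  Geneva: ids {9, 15, 19, 21} → SUM(seats + price)=1685
  Seoul: ids {18, 31} → SUM(seats + price)=1526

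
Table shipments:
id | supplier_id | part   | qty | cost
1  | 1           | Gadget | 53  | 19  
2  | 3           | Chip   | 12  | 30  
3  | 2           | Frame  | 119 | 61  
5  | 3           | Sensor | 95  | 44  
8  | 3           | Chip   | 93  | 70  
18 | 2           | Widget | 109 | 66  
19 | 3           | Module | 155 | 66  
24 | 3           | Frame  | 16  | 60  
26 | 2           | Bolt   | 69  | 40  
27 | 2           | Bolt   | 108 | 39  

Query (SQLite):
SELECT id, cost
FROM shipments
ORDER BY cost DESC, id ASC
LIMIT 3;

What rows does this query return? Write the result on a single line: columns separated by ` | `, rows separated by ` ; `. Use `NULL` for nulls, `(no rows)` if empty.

Sort by cost desc, tiebreak id asc: (70, id=8), (66, id=18), (66, id=19), (61, id=3), (60, id=24), (44, id=5) …. Take first 3.

8 | 70 ; 18 | 66 ; 19 | 66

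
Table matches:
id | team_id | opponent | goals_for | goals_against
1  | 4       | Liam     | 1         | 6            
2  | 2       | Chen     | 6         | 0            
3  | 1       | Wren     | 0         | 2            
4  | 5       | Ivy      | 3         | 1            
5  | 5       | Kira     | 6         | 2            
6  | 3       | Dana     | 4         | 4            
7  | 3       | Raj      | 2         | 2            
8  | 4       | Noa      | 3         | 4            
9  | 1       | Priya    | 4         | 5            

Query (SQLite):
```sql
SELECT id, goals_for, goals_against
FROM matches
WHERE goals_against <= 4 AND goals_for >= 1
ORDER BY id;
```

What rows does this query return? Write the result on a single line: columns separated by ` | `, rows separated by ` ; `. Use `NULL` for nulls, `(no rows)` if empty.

2 | 6 | 0 ; 4 | 3 | 1 ; 5 | 6 | 2 ; 6 | 4 | 4 ; 7 | 2 | 2 ; 8 | 3 | 4

goals_against <= 4: ids {2, 3, 4, 5, 6, 7, 8}
goals_for >= 1: ids {1, 2, 4, 5, 6, 7, 8, 9}
Combine with AND.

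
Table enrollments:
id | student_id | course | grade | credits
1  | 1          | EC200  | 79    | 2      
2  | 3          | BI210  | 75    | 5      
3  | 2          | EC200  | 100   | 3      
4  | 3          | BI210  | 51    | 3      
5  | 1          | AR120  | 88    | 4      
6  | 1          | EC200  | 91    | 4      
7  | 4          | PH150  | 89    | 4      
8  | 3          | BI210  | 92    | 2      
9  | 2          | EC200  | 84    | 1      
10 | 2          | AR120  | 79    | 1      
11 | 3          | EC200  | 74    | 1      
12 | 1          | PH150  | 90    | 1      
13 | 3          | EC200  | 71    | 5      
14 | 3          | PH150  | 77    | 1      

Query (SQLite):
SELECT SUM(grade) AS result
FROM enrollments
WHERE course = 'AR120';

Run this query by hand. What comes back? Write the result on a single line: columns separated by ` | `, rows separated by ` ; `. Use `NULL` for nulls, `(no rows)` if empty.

167

Rows where course='AR120' → grade values: [88, 79].
SUM of non-NULL values = 167.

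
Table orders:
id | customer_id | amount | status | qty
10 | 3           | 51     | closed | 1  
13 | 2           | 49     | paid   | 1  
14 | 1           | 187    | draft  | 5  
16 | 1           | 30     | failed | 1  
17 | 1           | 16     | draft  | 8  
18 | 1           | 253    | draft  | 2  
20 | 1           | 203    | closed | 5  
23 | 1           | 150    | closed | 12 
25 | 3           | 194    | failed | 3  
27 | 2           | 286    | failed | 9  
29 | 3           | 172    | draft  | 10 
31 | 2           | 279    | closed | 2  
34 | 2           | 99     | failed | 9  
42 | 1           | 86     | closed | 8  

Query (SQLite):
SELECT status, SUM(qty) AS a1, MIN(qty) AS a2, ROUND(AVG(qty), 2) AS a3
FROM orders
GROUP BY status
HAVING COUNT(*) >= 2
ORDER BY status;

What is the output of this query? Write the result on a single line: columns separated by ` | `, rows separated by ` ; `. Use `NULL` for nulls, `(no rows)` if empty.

Group orders by status.
Per group compute: SUM(qty), MIN(qty), ROUND(AVG(qty), 2).
HAVING: drop groups with fewer than 2 rows.
  closed: ids {10, 20, 23, 31, 42} → SUM(qty)=28, MIN(qty)=1, ROUND(AVG(qty), 2)=5.6
  draft: ids {14, 17, 18, 29} → SUM(qty)=25, MIN(qty)=2, ROUND(AVG(qty), 2)=6.25
  failed: ids {16, 25, 27, 34} → SUM(qty)=22, MIN(qty)=1, ROUND(AVG(qty), 2)=5.5
  paid: ids {13} → SUM(qty)=1, MIN(qty)=1, ROUND(AVG(qty), 2)=1

closed | 28 | 1 | 5.6 ; draft | 25 | 2 | 6.25 ; failed | 22 | 1 | 5.5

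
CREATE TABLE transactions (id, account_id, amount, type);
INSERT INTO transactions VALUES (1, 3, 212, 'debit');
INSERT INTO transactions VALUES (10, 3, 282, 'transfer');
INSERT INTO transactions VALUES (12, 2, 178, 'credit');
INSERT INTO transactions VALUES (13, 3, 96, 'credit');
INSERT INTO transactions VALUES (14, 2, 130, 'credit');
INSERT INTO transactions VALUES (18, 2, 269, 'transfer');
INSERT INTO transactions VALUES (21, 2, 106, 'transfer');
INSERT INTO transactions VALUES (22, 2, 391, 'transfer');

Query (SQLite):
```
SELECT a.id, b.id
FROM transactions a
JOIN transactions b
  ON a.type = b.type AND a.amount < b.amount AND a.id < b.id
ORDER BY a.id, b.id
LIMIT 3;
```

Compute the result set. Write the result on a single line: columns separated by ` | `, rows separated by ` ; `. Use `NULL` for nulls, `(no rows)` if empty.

10 | 22 ; 13 | 14 ; 18 | 22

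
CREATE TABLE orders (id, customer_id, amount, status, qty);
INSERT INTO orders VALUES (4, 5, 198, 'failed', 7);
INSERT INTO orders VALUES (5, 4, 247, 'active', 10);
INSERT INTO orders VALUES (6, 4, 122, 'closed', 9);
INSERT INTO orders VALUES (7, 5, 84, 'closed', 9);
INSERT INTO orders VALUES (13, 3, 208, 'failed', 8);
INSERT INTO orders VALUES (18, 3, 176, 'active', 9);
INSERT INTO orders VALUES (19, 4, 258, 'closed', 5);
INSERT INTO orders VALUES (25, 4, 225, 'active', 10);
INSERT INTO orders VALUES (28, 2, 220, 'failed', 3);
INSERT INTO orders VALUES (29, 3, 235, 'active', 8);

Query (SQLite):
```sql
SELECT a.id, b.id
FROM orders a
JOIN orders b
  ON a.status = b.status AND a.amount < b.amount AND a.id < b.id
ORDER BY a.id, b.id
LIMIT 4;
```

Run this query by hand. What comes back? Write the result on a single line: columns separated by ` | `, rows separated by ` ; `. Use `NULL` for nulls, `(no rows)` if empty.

Pairs (a,b) with same status, a.amount < b.amount, a.id < b.id.
status groups: active:{5,18,25,29} closed:{6,7,19} failed:{4,13,28}
Ordered by (a.id, b.id); first 4.

4 | 13 ; 4 | 28 ; 6 | 19 ; 7 | 19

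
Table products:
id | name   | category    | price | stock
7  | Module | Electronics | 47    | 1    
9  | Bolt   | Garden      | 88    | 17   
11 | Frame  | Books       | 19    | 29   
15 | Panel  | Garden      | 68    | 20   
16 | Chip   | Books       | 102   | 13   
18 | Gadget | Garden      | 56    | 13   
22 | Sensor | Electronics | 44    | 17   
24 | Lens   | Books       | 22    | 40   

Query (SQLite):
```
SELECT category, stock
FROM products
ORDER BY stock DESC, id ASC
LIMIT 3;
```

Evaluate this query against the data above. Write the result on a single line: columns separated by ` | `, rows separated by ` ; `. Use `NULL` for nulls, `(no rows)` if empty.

Books | 40 ; Books | 29 ; Garden | 20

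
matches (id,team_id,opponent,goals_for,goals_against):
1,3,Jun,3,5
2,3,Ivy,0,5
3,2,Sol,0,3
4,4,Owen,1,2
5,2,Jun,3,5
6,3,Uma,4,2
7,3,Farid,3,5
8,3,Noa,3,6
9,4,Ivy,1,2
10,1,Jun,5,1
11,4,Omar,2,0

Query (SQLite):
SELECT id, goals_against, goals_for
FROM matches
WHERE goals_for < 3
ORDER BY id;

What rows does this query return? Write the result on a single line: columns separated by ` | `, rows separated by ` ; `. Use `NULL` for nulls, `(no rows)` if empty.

goals_for < 3: ids {2, 3, 4, 9, 11}

2 | 5 | 0 ; 3 | 3 | 0 ; 4 | 2 | 1 ; 9 | 2 | 1 ; 11 | 0 | 2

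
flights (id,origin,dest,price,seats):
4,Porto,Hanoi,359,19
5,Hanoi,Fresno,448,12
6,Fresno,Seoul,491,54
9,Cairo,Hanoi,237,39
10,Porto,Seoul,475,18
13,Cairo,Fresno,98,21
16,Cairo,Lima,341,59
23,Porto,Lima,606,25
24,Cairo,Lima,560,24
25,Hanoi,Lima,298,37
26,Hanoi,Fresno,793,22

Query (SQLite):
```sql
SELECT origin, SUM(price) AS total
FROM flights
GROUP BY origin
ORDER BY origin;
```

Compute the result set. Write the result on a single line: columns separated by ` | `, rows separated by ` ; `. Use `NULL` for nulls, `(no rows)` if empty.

Partition flights by origin; compute SUM(price) within each group.
  Cairo: ids {9, 13, 16, 24} → SUM(price)=1236
  Fresno: ids {6} → SUM(price)=491
  Hanoi: ids {5, 25, 26} → SUM(price)=1539
  Porto: ids {4, 10, 23} → SUM(price)=1440

Cairo | 1236 ; Fresno | 491 ; Hanoi | 1539 ; Porto | 1440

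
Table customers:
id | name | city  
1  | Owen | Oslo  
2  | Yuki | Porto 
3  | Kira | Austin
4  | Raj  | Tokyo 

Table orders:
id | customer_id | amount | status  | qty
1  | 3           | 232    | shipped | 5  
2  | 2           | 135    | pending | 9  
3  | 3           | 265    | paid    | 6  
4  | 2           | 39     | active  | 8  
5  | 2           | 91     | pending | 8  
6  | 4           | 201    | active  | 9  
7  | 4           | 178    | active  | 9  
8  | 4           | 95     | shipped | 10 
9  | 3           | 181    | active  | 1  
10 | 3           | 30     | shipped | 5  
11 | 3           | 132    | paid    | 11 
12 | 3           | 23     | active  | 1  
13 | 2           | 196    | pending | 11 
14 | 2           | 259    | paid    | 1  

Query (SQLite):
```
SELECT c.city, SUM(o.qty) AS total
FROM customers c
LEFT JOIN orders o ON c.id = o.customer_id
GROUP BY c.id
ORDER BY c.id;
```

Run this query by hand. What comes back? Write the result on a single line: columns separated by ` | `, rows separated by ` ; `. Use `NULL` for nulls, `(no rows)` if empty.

Oslo | NULL ; Porto | 37 ; Austin | 29 ; Tokyo | 28

LEFT JOIN keeps every customers row; unmatched ones get NULL for orders columns.
Group by customers.id and compute SUM(o.qty). SUM over an all-NULL group is NULL.
  1: ids {—} → SUM(o.qty)=NULL
  2: ids {2, 4, 5, 13, 14} → SUM(o.qty)=37
  3: ids {1, 3, 9, 10, 11, 12} → SUM(o.qty)=29
  4: ids {6, 7, 8} → SUM(o.qty)=28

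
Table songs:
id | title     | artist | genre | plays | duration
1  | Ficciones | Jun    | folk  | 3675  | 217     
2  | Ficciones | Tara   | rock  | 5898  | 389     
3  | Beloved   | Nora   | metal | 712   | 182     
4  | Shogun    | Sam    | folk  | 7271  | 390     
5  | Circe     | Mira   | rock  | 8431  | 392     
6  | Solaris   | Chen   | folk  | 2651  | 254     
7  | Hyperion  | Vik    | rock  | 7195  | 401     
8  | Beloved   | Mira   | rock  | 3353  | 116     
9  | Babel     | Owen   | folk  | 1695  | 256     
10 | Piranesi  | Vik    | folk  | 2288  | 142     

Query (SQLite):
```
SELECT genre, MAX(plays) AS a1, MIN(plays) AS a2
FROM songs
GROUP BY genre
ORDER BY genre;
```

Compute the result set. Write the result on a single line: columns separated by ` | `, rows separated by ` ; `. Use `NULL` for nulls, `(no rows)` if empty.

folk | 7271 | 1695 ; metal | 712 | 712 ; rock | 8431 | 3353

Group songs by genre.
Per group compute: MAX(plays), MIN(plays).
  folk: ids {1, 4, 6, 9, 10} → MAX(plays)=7271, MIN(plays)=1695
  metal: ids {3} → MAX(plays)=712, MIN(plays)=712
  rock: ids {2, 5, 7, 8} → MAX(plays)=8431, MIN(plays)=3353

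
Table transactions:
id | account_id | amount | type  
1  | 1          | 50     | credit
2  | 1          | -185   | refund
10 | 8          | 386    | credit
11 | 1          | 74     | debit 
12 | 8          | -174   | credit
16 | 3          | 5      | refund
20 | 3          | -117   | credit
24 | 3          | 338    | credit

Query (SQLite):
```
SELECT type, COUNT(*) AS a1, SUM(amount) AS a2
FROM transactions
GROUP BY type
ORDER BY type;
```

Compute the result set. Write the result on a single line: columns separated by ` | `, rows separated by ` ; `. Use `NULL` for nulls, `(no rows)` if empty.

Group transactions by type.
Per group compute: COUNT(*), SUM(amount).
  credit: ids {1, 10, 12, 20, 24} → COUNT(*)=5, SUM(amount)=483
  debit: ids {11} → COUNT(*)=1, SUM(amount)=74
  refund: ids {2, 16} → COUNT(*)=2, SUM(amount)=-180

credit | 5 | 483 ; debit | 1 | 74 ; refund | 2 | -180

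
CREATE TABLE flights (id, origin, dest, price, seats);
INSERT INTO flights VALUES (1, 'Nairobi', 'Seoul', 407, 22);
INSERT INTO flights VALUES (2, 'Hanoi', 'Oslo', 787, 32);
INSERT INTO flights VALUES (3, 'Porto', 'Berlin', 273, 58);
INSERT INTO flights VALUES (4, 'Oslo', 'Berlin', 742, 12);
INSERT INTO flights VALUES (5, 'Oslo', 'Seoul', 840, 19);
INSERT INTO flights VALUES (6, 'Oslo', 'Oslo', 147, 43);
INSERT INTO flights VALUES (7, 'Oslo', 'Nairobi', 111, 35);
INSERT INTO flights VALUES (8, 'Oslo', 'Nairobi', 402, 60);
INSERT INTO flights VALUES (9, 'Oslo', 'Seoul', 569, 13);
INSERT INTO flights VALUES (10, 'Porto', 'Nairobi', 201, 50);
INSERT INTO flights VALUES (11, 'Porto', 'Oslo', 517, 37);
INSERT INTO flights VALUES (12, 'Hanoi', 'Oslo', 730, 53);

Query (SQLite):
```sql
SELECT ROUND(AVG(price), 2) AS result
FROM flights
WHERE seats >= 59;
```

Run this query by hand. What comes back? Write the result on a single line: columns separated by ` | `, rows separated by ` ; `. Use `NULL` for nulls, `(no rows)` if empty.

402

Rows where seats >= 59 → price values: [402].
AVG = 402 / 1 (rounded to 2 dp).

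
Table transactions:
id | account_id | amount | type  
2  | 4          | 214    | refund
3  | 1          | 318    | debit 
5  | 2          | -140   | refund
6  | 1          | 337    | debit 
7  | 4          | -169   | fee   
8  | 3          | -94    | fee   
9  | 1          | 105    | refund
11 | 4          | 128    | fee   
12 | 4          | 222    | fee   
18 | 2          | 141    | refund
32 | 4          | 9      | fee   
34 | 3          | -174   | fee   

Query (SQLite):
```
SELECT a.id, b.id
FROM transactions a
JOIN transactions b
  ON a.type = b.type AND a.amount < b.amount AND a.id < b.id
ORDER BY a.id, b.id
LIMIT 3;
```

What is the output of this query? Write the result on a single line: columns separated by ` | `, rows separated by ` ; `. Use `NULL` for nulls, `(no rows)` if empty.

3 | 6 ; 5 | 9 ; 5 | 18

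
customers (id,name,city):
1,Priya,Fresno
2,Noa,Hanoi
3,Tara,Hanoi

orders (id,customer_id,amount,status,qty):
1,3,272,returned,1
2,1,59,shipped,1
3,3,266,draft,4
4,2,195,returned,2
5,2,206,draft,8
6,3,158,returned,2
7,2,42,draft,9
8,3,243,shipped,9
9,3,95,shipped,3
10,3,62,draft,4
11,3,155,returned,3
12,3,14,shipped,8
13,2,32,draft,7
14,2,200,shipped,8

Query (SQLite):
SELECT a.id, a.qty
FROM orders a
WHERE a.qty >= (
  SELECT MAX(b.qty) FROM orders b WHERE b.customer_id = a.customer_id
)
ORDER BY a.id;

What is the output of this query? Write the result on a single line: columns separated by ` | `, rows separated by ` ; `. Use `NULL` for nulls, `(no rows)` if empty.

2 | 1 ; 7 | 9 ; 8 | 9

For each orders row a, compute MAX(qty) over rows sharing a.customer_id.
Keep row a if a.qty >= that per-group MAX.
  customer_id=1: MAX(qty) = 1
  customer_id=2: MAX(qty) = 9
  customer_id=3: MAX(qty) = 9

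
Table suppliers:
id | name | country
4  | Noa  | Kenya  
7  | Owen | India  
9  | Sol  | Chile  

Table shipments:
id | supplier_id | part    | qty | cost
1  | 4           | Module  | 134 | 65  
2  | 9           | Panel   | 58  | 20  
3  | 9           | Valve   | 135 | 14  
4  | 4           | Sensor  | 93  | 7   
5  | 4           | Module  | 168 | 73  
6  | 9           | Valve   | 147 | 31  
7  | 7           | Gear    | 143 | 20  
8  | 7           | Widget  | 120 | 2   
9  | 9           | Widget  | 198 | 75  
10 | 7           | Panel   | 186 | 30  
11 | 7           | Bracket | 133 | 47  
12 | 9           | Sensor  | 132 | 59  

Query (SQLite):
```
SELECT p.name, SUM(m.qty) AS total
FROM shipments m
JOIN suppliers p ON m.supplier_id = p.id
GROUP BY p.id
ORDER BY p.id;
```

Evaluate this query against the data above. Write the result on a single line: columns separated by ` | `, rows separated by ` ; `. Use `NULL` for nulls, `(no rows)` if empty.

Join each shipments row to its suppliers via supplier_id.
Group joined rows by suppliers.id; compute SUM(m.qty) per group.
  4: ids {1, 4, 5} → SUM(m.qty)=395
  7: ids {7, 8, 10, 11} → SUM(m.qty)=582
  9: ids {2, 3, 6, 9, 12} → SUM(m.qty)=670

Noa | 395 ; Owen | 582 ; Sol | 670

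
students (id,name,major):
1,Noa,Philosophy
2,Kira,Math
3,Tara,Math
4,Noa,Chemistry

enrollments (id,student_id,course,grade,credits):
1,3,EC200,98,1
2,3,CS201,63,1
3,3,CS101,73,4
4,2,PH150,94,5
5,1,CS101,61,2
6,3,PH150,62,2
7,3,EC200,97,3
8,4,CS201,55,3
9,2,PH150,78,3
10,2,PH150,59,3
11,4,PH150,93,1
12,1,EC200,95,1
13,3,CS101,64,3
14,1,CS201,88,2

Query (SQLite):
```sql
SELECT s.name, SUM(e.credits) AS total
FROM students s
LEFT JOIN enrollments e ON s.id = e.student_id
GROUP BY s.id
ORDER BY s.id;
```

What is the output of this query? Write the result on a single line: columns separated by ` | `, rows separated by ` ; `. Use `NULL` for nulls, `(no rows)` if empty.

Noa | 5 ; Kira | 11 ; Tara | 14 ; Noa | 4

LEFT JOIN keeps every students row; unmatched ones get NULL for enrollments columns.
Group by students.id and compute SUM(e.credits). SUM over an all-NULL group is NULL.
  1: ids {5, 12, 14} → SUM(e.credits)=5
  2: ids {4, 9, 10} → SUM(e.credits)=11
  3: ids {1, 2, 3, 6, 7, 13} → SUM(e.credits)=14
  4: ids {8, 11} → SUM(e.credits)=4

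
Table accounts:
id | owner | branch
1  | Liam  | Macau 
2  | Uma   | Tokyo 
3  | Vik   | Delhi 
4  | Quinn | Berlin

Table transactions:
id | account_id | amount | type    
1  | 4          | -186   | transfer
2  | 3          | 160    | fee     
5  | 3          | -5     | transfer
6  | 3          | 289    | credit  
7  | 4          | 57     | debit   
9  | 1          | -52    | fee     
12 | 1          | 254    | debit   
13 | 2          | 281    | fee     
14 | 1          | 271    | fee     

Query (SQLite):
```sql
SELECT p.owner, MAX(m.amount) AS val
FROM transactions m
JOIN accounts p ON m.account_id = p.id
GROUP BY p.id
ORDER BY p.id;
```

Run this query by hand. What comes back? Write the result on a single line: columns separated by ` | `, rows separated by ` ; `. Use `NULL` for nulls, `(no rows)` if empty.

Join each transactions row to its accounts via account_id.
Group joined rows by accounts.id; compute MAX(m.amount) per group.
  1: ids {9, 12, 14} → MAX(m.amount)=271
  2: ids {13} → MAX(m.amount)=281
  3: ids {2, 5, 6} → MAX(m.amount)=289
  4: ids {1, 7} → MAX(m.amount)=57

Liam | 271 ; Uma | 281 ; Vik | 289 ; Quinn | 57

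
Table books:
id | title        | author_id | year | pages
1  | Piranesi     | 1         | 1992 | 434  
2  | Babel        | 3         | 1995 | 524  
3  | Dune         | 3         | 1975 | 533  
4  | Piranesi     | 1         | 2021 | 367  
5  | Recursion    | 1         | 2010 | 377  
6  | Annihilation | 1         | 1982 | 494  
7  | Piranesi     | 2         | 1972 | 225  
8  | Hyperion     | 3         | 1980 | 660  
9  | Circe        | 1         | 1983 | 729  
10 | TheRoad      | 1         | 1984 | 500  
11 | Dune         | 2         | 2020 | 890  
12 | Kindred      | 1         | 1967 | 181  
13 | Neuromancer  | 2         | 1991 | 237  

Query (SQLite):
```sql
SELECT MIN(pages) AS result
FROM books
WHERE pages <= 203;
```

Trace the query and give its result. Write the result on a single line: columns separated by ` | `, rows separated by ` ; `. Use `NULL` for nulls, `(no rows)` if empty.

181

Rows where pages <= 203 → pages values: [181].
MIN of non-NULL values = 181.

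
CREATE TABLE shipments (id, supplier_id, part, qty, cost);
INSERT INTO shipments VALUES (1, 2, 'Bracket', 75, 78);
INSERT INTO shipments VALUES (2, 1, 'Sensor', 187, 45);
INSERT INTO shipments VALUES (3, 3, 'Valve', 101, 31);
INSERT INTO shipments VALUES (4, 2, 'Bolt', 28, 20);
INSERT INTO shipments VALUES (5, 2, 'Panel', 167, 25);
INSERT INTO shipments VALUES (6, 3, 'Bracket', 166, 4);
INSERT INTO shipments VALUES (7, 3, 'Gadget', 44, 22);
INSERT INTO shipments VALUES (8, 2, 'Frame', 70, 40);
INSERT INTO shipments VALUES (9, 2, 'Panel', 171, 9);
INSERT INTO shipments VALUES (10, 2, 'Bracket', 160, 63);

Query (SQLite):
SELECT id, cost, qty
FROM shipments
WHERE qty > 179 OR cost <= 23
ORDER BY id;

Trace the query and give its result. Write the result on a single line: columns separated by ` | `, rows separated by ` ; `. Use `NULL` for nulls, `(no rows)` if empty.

qty > 179: ids {2}
cost <= 23: ids {4, 6, 7, 9}
Combine with OR.

2 | 45 | 187 ; 4 | 20 | 28 ; 6 | 4 | 166 ; 7 | 22 | 44 ; 9 | 9 | 171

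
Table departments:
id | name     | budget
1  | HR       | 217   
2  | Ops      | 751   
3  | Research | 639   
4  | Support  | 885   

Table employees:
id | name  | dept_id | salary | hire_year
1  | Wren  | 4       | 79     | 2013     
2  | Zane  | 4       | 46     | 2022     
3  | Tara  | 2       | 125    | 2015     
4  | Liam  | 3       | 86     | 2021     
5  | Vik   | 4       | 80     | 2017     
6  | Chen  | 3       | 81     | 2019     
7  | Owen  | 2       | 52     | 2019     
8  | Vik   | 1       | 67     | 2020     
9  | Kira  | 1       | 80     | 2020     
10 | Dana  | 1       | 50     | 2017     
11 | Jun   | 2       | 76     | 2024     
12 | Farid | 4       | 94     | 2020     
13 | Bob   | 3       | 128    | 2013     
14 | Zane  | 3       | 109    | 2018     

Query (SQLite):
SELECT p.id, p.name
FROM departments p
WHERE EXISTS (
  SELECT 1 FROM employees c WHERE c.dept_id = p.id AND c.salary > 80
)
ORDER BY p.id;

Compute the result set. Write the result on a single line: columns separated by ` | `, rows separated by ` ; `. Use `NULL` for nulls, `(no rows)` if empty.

2 | Ops ; 3 | Research ; 4 | Support

For each departments row, check whether any employees with matching dept_id has salary > 80.
Keep rows where that is true.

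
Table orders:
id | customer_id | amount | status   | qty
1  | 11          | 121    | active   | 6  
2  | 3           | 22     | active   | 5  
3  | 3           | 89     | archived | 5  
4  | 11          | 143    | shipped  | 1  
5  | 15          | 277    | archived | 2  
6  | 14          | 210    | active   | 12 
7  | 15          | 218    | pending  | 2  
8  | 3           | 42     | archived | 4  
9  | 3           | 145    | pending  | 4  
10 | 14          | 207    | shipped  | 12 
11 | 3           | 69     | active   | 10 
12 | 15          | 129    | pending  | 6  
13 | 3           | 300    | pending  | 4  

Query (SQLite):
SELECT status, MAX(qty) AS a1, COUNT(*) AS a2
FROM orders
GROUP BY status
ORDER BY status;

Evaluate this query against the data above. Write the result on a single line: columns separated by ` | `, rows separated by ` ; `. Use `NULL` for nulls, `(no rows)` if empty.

Group orders by status.
Per group compute: MAX(qty), COUNT(*).
  active: ids {1, 2, 6, 11} → MAX(qty)=12, COUNT(*)=4
  archived: ids {3, 5, 8} → MAX(qty)=5, COUNT(*)=3
  pending: ids {7, 9, 12, 13} → MAX(qty)=6, COUNT(*)=4
  shipped: ids {4, 10} → MAX(qty)=12, COUNT(*)=2

active | 12 | 4 ; archived | 5 | 3 ; pending | 6 | 4 ; shipped | 12 | 2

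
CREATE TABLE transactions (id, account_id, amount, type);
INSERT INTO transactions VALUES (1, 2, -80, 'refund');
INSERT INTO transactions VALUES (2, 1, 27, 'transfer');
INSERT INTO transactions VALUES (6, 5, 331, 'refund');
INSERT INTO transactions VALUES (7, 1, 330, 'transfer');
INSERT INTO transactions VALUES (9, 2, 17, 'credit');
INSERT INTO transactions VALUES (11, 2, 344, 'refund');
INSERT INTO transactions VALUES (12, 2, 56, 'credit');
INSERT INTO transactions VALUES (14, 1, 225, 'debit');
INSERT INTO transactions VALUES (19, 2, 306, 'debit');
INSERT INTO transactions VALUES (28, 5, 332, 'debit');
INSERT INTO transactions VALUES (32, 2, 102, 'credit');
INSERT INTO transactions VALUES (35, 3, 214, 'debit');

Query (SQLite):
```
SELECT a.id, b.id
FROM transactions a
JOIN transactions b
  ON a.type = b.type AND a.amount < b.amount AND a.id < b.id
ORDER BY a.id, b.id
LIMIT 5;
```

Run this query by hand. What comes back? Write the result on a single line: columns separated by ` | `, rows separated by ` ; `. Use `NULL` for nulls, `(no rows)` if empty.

Pairs (a,b) with same type, a.amount < b.amount, a.id < b.id.
type groups: credit:{9,12,32} debit:{14,19,28,35} refund:{1,6,11} transfer:{2,7}
Ordered by (a.id, b.id); first 5.

1 | 6 ; 1 | 11 ; 2 | 7 ; 6 | 11 ; 9 | 12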